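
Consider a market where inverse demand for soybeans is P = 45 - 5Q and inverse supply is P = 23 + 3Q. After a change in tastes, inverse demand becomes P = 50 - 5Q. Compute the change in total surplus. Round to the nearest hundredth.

Initial equilibrium: Q_0 = 2.75, P_0 = 31.25; CS_0 = (1/2)(2.75)(13.75) = 18.9062, PS_0 = (1/2)(2.75)(8.25) = 11.3438.
New equilibrium: 50 - 5Q = 23 + 3Q gives Q_1 = 3.375, P_1 = 33.125; CS_1 = 28.4766, PS_1 = 17.0859.
Change in total surplus = (28.4766 + 17.0859) - (18.9062 + 11.3438) = 15.3125.

15.31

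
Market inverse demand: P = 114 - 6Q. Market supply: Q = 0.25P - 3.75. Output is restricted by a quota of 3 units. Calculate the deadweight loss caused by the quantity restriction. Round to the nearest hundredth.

238.05

Rewriting supply in inverse form: P = 15 + 4Q.
Without the quota, 114 - 6Q = 15 + 4Q gives Q* = 9.9.
At Q = 3 the demand price is 114 - 6(3) = 96 and the supply price is 15 + 4(3) = 27.
Deadweight loss is the triangle between the curves from 3 to 9.9: (1/2)(96 - 27)(9.9 - 3) = 238.05.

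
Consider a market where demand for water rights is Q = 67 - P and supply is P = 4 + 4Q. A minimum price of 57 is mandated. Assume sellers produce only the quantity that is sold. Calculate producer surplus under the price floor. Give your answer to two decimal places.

330.00

Rewriting demand in inverse form: P = 67 - Q.
Without the control, 67 - Q = 4 + 4Q so Q* = 12.6 and P* = 54.4.
At P = 57, buyers demand (67 - 57)/1 = 10 while sellers would supply more, so the quantity traded is 10 at price 57.
The supply price at Q = 10 is 44. PS is the trapezoid between 57 and supply over [0, 10]: (1/2)[(57 - 4) + (57 - 44)](10) = 330.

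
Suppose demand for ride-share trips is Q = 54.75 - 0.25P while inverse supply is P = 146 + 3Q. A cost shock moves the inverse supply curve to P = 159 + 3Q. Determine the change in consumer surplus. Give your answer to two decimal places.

Rewriting demand in inverse form: P = 219 - 4Q.
Initial equilibrium: Q_0 = 10.4286, P_0 = 177.2857; CS_0 = (1/2)(10.4286)(41.7143) = 217.5102, PS_0 = (1/2)(10.4286)(31.2857) = 163.1327.
New equilibrium: 219 - 4Q = 159 + 3Q gives Q_1 = 8.5714, P_1 = 184.7143; CS_1 = 146.9388, PS_1 = 110.2041.
Change in consumer surplus = 146.9388 - 217.5102 = -70.5714.

-70.57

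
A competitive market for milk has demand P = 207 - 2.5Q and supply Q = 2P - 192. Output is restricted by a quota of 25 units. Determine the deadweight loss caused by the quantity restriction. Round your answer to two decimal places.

216.00

Rewriting supply in inverse form: P = 96 + 0.5Q.
Unrestricted equilibrium: Q* = (207 - 96)/(2.5 + 0.5) = 37.
At Q = 25 the demand price is 207 - 2.5(25) = 144.5 and the supply price is 96 + 0.5(25) = 108.5.
DWL = (1/2)(gap between curves at 25) x (Q* - 25) = (1/2)(36)(12) = 216.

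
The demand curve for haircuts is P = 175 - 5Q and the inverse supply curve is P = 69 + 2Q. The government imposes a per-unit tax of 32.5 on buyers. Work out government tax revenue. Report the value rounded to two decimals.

341.25

Pre-tax equilibrium: 175 - 5Q = 69 + 2Q gives Q* = 15.1429, P* = 99.2857.
With the tax, buyers' net willingness to pay falls by 32.5: (175 - 32.5) - 5Q = 69 + 2Q, so Q_t = 10.5. Buyers pay P_b = 122.5; sellers receive P_s = P_b - 32.5 = 90.
Tax revenue = t x Q_t = 32.5 x 10.5 = 341.25.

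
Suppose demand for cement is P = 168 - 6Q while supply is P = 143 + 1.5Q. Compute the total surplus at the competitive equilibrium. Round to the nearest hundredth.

41.67

Set 168 - 6Q = 143 + 1.5Q, which gives 25 = 7.5Q, so Q* = 3.3333 and P* = 168 - 6(3.3333) = 148.
CS = (1/2)(3.3333)(20) = 33.3333 and PS = (1/2)(3.3333)(5) = 8.3333, so total surplus = 41.6667.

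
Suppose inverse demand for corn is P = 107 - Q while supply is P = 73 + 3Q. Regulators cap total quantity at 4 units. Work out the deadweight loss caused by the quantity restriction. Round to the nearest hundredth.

40.50

Unrestricted equilibrium: Q* = (107 - 73)/(1 + 3) = 8.5.
At Q = 4 the demand price is 107 - (4) = 103 and the supply price is 73 + 3(4) = 85.
DWL = (1/2)(gap between curves at 4) x (Q* - 4) = (1/2)(18)(4.5) = 40.5.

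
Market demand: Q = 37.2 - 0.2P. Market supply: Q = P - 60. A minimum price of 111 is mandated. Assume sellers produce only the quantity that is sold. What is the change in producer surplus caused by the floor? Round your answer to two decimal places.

Rewriting demand in inverse form: P = 186 - 5Q.
Rewriting supply in inverse form: P = 60 + Q.
Free-market equilibrium: 186 - 5Q = 60 + Q gives Q* = 21, P* = 81.
At P = 111, buyers demand (186 - 111)/5 = 15 while sellers would supply more, so the quantity traded is 15 at price 111.
PS goes from (1/2)(21)(21) = 220.5 to 652.5 (computed as (111 - 60)(15) - (1/2)(1)(15)^2), a change of 432.

432.00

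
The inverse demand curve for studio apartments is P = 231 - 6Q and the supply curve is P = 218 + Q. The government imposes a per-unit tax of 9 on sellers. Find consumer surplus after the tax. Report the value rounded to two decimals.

Pre-tax equilibrium: 231 - 6Q = 218 + Q gives Q* = 1.8571, P* = 219.8571.
A tax on sellers shifts supply up by 9: 231 - 6Q = 218 + Q + 9, so Q_t = 0.5714. Buyers pay P_b = 227.5714; sellers receive P_s = P_b - 9 = 218.5714.
Consumer surplus is the triangle under demand above P_b: (1/2)(0.5714)(231 - 227.5714) = 0.9796.

0.98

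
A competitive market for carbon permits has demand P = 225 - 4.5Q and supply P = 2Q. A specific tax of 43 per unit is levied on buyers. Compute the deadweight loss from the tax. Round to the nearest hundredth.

142.23

Pre-tax equilibrium: 225 - 4.5Q = 2Q gives Q* = 34.6154, P* = 69.2308.
With the tax, buyers' net willingness to pay falls by 43: (225 - 43) - 4.5Q = 2Q, so Q_t = 28. Buyers pay P_b = 99; sellers receive P_s = P_b - 43 = 56.
Deadweight loss is the triangle between the curves from Q_t to Q*: (1/2)(34.6154 - 28)(43) = 142.2308.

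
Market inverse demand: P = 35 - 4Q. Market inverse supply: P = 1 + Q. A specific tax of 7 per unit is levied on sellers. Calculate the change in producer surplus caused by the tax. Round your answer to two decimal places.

Without the tax, 35 - 4Q = 1 + Q so Q* = 6.8 and P* = 7.8.
A tax on sellers shifts supply up by 7: 35 - 4Q = 1 + Q + 7, so Q_t = 5.4. Buyers pay P_b = 13.4; sellers receive P_s = P_b - 7 = 6.4.
PS falls from (1/2)(6.8)(6.8) = 23.12 to (1/2)(5.4)(5.4) = 14.58, a change of -8.54.

-8.54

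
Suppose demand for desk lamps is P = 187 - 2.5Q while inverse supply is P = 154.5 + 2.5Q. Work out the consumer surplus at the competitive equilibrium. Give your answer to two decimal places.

52.81

Set 187 - 2.5Q = 154.5 + 2.5Q, which gives 32.5 = 5Q, so Q* = 6.5 and P* = 187 - 2.5(6.5) = 170.75.
CS is the area between the demand curve and P* from 0 to Q*: (1/2)(6.5)(16.25) = 52.8125.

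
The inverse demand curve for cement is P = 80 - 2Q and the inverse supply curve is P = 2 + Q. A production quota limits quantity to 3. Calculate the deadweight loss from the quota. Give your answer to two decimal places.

793.50

Unrestricted equilibrium: Q* = (80 - 2)/(2 + 1) = 26.
At Q = 3 the demand price is 80 - 2(3) = 74 and the supply price is 2 + (3) = 5.
DWL = (1/2)(gap between curves at 3) x (Q* - 3) = (1/2)(69)(23) = 793.5.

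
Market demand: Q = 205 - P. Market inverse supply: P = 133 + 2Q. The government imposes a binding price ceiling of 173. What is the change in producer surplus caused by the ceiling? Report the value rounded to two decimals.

-176.00

Rewriting demand in inverse form: P = 205 - Q.
Free-market equilibrium: 205 - Q = 133 + 2Q gives Q* = 24, P* = 181.
At P = 173, sellers supply (173 - 133)/2 = 20 while buyers want more, so the quantity traded is 20 at price 173.
PS goes from (1/2)(24)(48) = 576 to 400 (computed as (173 - 133)(20) - (1/2)(2)(20)^2), a change of -176.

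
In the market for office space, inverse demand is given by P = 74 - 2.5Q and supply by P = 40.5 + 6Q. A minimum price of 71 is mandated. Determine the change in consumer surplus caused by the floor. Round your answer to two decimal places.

-17.62

Free-market equilibrium: 74 - 2.5Q = 40.5 + 6Q gives Q* = 3.9412, P* = 64.1471.
At the floor price 71, quantity demanded is (74 - 71)/2.5 = 1.2; demand is the short side, so Q = 1.2 trades at P = 71.
CS goes from (1/2)(3.9412)(9.8529) = 19.4161 to 1.8 (computed as (74 - 71)(1.2) - (1/2)(2.5)(1.2)^2), a change of -17.6161.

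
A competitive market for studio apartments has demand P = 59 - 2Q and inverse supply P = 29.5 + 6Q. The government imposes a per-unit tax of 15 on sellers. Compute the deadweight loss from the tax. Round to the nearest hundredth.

14.06

Without the tax, 59 - 2Q = 29.5 + 6Q so Q* = 3.6875 and P* = 51.625.
A tax on sellers shifts supply up by 15: 59 - 2Q = 29.5 + 6Q + 15, so Q_t = 1.8125. Buyers pay P_b = 55.375; sellers receive P_s = P_b - 15 = 40.375.
The welfare triangle lost has base Q* - Q_t = 1.875 and height t = 15, so DWL = (1/2)(1.875)(15) = 14.0625.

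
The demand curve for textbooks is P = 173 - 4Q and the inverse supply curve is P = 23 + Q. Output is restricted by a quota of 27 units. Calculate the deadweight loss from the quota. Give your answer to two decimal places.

22.50

Without the quota, 173 - 4Q = 23 + Q gives Q* = 30.
At Q = 27 the demand price is 173 - 4(27) = 65 and the supply price is 23 + (27) = 50.
DWL = (1/2)(gap between curves at 27) x (Q* - 27) = (1/2)(15)(3) = 22.5.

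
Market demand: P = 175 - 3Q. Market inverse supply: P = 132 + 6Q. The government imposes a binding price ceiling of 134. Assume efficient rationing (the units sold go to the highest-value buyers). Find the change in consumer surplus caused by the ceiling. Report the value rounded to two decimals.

-20.74

Free-market equilibrium: 175 - 3Q = 132 + 6Q gives Q* = 4.7778, P* = 160.6667.
At P = 134, sellers supply (134 - 132)/6 = 0.3333 while buyers want more, so the quantity traded is 0.3333 at price 134.
CS goes from (1/2)(4.7778)(14.3333) = 34.2407 to 13.5 (computed as (175 - 134)(0.3333) - (1/2)(3)(0.3333)^2), a change of -20.7407.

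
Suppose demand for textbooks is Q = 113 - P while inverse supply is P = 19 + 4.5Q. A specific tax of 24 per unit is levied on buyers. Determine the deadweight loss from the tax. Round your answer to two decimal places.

Rewriting demand in inverse form: P = 113 - Q.
Pre-tax equilibrium: 113 - Q = 19 + 4.5Q gives Q* = 17.0909, P* = 95.9091.
With the tax, buyers' net willingness to pay falls by 24: (113 - 24) - Q = 19 + 4.5Q, so Q_t = 12.7273. Buyers pay P_b = 100.2727; sellers receive P_s = P_b - 24 = 76.2727.
The welfare triangle lost has base Q* - Q_t = 4.3636 and height t = 24, so DWL = (1/2)(4.3636)(24) = 52.3636.

52.36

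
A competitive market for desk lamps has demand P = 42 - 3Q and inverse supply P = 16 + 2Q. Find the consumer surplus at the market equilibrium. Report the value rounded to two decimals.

Set 42 - 3Q = 16 + 2Q, which gives 26 = 5Q, so Q* = 5.2 and P* = 42 - 3(5.2) = 26.4.
Consumer surplus is the triangle under demand above P*: (1/2)(5.2)(42 - 26.4) = (1/2)(5.2)(15.6) = 40.56.

40.56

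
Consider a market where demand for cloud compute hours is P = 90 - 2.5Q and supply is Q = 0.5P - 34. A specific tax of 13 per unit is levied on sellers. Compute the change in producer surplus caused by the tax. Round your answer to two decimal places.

-19.90

Rewriting supply in inverse form: P = 68 + 2Q.
Pre-tax equilibrium: 90 - 2.5Q = 68 + 2Q gives Q* = 4.8889, P* = 77.7778.
With the tax, sellers need 13 more per unit: 90 - 2.5Q = 68 + 2Q + 13, so Q_t = 2. Buyers pay P_b = 85; sellers receive P_s = P_b - 13 = 72.
PS falls from (1/2)(4.8889)(9.7778) = 23.9012 to (1/2)(2)(4) = 4, a change of -19.9012.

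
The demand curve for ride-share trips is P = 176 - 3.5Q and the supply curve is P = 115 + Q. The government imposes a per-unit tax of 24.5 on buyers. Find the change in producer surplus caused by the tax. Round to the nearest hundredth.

Without the tax, 176 - 3.5Q = 115 + Q so Q* = 13.5556 and P* = 128.5556.
With the tax, buyers' net willingness to pay falls by 24.5: (176 - 24.5) - 3.5Q = 115 + Q, so Q_t = 8.1111. Buyers pay P_b = 147.6111; sellers receive P_s = P_b - 24.5 = 123.1111.
Producers lose the trapezoid between P_s and P* out to Q_t plus the triangle from Q_t to Q*: change in PS = 32.8951 - 91.8765 = -58.9815.

-58.98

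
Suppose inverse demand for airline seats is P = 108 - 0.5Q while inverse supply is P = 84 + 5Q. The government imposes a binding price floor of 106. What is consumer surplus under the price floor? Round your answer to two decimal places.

Free-market equilibrium: 108 - 0.5Q = 84 + 5Q gives Q* = 4.3636, P* = 105.8182.
At the floor price 106, quantity demanded is (108 - 106)/0.5 = 4; demand is the short side, so Q = 4 trades at P = 106.
CS is the triangle under demand above 106: (1/2)(4)(108 - 106) = 4.

4.00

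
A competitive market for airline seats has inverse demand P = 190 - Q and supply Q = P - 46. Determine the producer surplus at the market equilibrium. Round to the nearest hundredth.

Rewriting supply in inverse form: P = 46 + Q.
Set 190 - Q = 46 + Q, which gives 144 = 2Q, so Q* = 72 and P* = 190 - (72) = 118.
The supply curve's price intercept is 46, so PS = (1/2)(Q*)(P* - 46) = (1/2)(72)(72) = 2592.

2592.00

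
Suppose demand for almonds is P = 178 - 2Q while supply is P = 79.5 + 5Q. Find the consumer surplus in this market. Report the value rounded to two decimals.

Equilibrium: 178 - 2Q = 79.5 + 5Q, so Q* = 14.0714 and P* = 149.8571.
Consumer surplus is the triangle under demand above P*: (1/2)(14.0714)(178 - 149.8571) = (1/2)(14.0714)(28.1429) = 198.0051.

198.01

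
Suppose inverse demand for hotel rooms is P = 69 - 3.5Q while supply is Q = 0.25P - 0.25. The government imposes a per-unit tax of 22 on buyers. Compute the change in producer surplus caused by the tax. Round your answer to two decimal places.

Rewriting supply in inverse form: P = 1 + 4Q.
Pre-tax equilibrium: 69 - 3.5Q = 1 + 4Q gives Q* = 9.0667, P* = 37.2667.
A tax on buyers shifts demand down by 22: (69 - 22) - 3.5Q = 1 + 4Q, so Q_t = 6.1333. Buyers pay P_b = 47.5333; sellers receive P_s = P_b - 22 = 25.5333.
PS falls from (1/2)(9.0667)(36.2667) = 164.4089 to (1/2)(6.1333)(24.5333) = 75.2356, a change of -89.1733.

-89.17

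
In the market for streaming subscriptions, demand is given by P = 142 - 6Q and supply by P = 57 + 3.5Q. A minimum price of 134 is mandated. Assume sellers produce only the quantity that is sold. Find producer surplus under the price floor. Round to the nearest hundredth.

Without the control, 142 - 6Q = 57 + 3.5Q so Q* = 8.9474 and P* = 88.3158.
At the floor price 134, quantity demanded is (142 - 134)/6 = 1.3333; demand is the short side, so Q = 1.3333 trades at P = 134.
The supply price at Q = 1.3333 is 61.6667. PS is the trapezoid between 134 and supply over [0, 1.3333]: (1/2)[(134 - 57) + (134 - 61.6667)](1.3333) = 99.5556.

99.56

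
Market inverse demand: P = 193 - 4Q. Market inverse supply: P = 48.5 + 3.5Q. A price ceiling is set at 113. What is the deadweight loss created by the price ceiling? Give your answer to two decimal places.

Without the control, 193 - 4Q = 48.5 + 3.5Q so Q* = 19.2667 and P* = 115.9333.
At the ceiling price 113, quantity supplied is (113 - 48.5)/3.5 = 18.4286; supply is the short side, so Q = 18.4286 trades at P = 113.
At Q = 18.4286 the demand price is 119.2857 and the supply price is 113. Deadweight loss is the triangle between the curves from 18.4286 to 19.2667: (1/2)(119.2857 - 113)(19.2667 - 18.4286) = 2.634.

2.63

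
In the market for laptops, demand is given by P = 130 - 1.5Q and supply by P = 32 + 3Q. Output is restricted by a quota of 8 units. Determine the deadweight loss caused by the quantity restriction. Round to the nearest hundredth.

427.11

Without the quota, 130 - 1.5Q = 32 + 3Q gives Q* = 21.7778.
At Q = 8 the demand price is 130 - 1.5(8) = 118 and the supply price is 32 + 3(8) = 56.
Deadweight loss is the triangle between the curves from 8 to 21.7778: (1/2)(118 - 56)(21.7778 - 8) = 427.1111.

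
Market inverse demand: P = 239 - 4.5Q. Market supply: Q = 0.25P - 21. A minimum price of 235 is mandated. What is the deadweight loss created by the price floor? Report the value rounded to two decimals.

Rewriting supply in inverse form: P = 84 + 4Q.
Without the control, 239 - 4.5Q = 84 + 4Q so Q* = 18.2353 and P* = 156.9412.
At P = 235, buyers demand (239 - 235)/4.5 = 0.8889 while sellers would supply more, so the quantity traded is 0.8889 at price 235.
At Q = 0.8889 the demand price is 235 and the supply price is 87.5556. Deadweight loss is the triangle between the curves from 0.8889 to 18.2353: (1/2)(235 - 87.5556)(18.2353 - 0.8889) = 1278.8155.

1278.82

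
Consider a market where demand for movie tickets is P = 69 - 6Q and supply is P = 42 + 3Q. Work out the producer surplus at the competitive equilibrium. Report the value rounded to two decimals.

13.50

Equilibrium: 69 - 6Q = 42 + 3Q, so Q* = 3 and P* = 51.
The supply curve's price intercept is 42, so PS = (1/2)(Q*)(P* - 42) = (1/2)(3)(9) = 13.5.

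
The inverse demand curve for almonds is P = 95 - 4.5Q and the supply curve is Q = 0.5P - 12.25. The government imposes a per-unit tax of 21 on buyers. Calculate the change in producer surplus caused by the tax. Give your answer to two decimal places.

Rewriting supply in inverse form: P = 24.5 + 2Q.
Without the tax, 95 - 4.5Q = 24.5 + 2Q so Q* = 10.8462 and P* = 46.1923.
With the tax, buyers' net willingness to pay falls by 21: (95 - 21) - 4.5Q = 24.5 + 2Q, so Q_t = 7.6154. Buyers pay P_b = 60.7308; sellers receive P_s = P_b - 21 = 39.7308.
PS falls from (1/2)(10.8462)(21.6923) = 117.6391 to (1/2)(7.6154)(15.2308) = 57.9941, a change of -59.645.

-59.64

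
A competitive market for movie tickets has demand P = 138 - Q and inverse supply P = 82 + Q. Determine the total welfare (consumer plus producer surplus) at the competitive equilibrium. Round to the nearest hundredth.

Setting demand equal to supply, 56 = 2Q, so Q* = 28 and P* = 110.
CS = (1/2)(28)(28) = 392 and PS = (1/2)(28)(28) = 392, so total surplus = 784.

784.00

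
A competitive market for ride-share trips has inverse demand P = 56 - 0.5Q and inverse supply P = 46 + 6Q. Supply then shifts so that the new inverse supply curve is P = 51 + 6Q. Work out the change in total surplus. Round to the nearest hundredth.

-5.77

Initial equilibrium: Q_0 = 1.5385, P_0 = 55.2308; CS_0 = (1/2)(1.5385)(0.7692) = 0.5917, PS_0 = (1/2)(1.5385)(9.2308) = 7.1006.
New equilibrium: 56 - 0.5Q = 51 + 6Q gives Q_1 = 0.7692, P_1 = 55.6154; CS_1 = 0.1479, PS_1 = 1.7751.
Change in total surplus = (0.1479 + 1.7751) - (0.5917 + 7.1006) = -5.7692.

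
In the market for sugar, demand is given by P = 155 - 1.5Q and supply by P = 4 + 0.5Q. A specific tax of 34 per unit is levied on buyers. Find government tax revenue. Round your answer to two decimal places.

1989.00

Without the tax, 155 - 1.5Q = 4 + 0.5Q so Q* = 75.5 and P* = 41.75.
A tax on buyers shifts demand down by 34: (155 - 34) - 1.5Q = 4 + 0.5Q, so Q_t = 58.5. Buyers pay P_b = 67.25; sellers receive P_s = P_b - 34 = 33.25.
Tax revenue = t x Q_t = 34 x 58.5 = 1989.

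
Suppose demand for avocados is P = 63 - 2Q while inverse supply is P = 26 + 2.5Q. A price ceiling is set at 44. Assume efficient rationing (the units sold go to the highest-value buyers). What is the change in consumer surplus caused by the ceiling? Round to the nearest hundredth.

Free-market equilibrium: 63 - 2Q = 26 + 2.5Q gives Q* = 8.2222, P* = 46.5556.
At P = 44, sellers supply (44 - 26)/2.5 = 7.2 while buyers want more, so the quantity traded is 7.2 at price 44.
CS goes from (1/2)(8.2222)(16.4444) = 67.6049 to 84.96 (computed as (63 - 44)(7.2) - (1/2)(2)(7.2)^2), a change of 17.3551.

17.36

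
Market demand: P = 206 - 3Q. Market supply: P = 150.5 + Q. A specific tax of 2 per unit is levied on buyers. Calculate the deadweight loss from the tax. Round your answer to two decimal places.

0.50

Pre-tax equilibrium: 206 - 3Q = 150.5 + Q gives Q* = 13.875, P* = 164.375.
A tax on buyers shifts demand down by 2: (206 - 2) - 3Q = 150.5 + Q, so Q_t = 13.375. Buyers pay P_b = 165.875; sellers receive P_s = P_b - 2 = 163.875.
Deadweight loss is the triangle between the curves from Q_t to Q*: (1/2)(13.875 - 13.375)(2) = 0.5.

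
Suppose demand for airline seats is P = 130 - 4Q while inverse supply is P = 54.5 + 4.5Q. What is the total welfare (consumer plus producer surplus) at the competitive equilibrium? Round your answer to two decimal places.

Set 130 - 4Q = 54.5 + 4.5Q, which gives 75.5 = 8.5Q, so Q* = 8.8824 and P* = 130 - 4(8.8824) = 94.4706.
Total surplus is the full triangle between the curves from 0 to Q*: (1/2)(8.8824)(130 - 54.5) = 335.3088.

335.31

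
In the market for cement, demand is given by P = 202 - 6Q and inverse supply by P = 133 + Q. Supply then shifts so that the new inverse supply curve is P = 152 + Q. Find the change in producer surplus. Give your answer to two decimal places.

-23.07

Initial equilibrium: Q_0 = 9.8571, P_0 = 142.8571; CS_0 = (1/2)(9.8571)(59.1429) = 291.4898, PS_0 = (1/2)(9.8571)(9.8571) = 48.5816.
New equilibrium: 202 - 6Q = 152 + Q gives Q_1 = 7.1429, P_1 = 159.1429; CS_1 = 153.0612, PS_1 = 25.5102.
Change in producer surplus = 25.5102 - 48.5816 = -23.0714.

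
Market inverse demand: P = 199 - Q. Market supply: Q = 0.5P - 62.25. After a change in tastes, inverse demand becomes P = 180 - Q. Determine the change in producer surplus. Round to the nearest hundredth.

Rewriting supply in inverse form: P = 124.5 + 2Q.
Initial equilibrium: Q_0 = 24.8333, P_0 = 174.1667; CS_0 = (1/2)(24.8333)(24.8333) = 308.3472, PS_0 = (1/2)(24.8333)(49.6667) = 616.6944.
New equilibrium: 180 - Q = 124.5 + 2Q gives Q_1 = 18.5, P_1 = 161.5; CS_1 = 171.125, PS_1 = 342.25.
Change in producer surplus = 342.25 - 616.6944 = -274.4444.

-274.44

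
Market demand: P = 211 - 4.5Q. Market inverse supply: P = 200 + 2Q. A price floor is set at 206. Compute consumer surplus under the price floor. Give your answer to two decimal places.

Free-market equilibrium: 211 - 4.5Q = 200 + 2Q gives Q* = 1.6923, P* = 203.3846.
At the floor price 206, quantity demanded is (211 - 206)/4.5 = 1.1111; demand is the short side, so Q = 1.1111 trades at P = 206.
CS is the triangle under demand above 206: (1/2)(1.1111)(211 - 206) = 2.7778.

2.78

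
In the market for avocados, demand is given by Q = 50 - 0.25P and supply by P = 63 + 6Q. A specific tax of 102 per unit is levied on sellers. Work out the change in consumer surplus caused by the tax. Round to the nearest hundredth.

-350.88

Rewriting demand in inverse form: P = 200 - 4Q.
Pre-tax equilibrium: 200 - 4Q = 63 + 6Q gives Q* = 13.7, P* = 145.2.
With the tax, sellers need 102 more per unit: 200 - 4Q = 63 + 6Q + 102, so Q_t = 3.5. Buyers pay P_b = 186; sellers receive P_s = P_b - 102 = 84.
CS falls from (1/2)(13.7)(54.8) = 375.38 to (1/2)(3.5)(14) = 24.5, a change of -350.88.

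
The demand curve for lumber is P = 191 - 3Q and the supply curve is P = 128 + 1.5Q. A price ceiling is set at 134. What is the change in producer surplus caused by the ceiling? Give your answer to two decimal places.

Free-market equilibrium: 191 - 3Q = 128 + 1.5Q gives Q* = 14, P* = 149.
At the ceiling price 134, quantity supplied is (134 - 128)/1.5 = 4; supply is the short side, so Q = 4 trades at P = 134.
PS goes from (1/2)(14)(21) = 147 to 12 (computed as (134 - 128)(4) - (1/2)(1.5)(4)^2), a change of -135.

-135.00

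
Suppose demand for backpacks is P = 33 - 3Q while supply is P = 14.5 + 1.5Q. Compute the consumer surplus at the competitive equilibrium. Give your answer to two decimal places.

Equilibrium: 33 - 3Q = 14.5 + 1.5Q, so Q* = 4.1111 and P* = 20.6667.
Consumer surplus is the triangle under demand above P*: (1/2)(4.1111)(33 - 20.6667) = (1/2)(4.1111)(12.3333) = 25.3519.

25.35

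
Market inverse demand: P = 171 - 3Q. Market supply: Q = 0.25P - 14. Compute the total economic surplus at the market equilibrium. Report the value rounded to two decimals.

944.64

Rewriting supply in inverse form: P = 56 + 4Q.
Setting demand equal to supply, 115 = 7Q, so Q* = 16.4286 and P* = 121.7143.
CS = (1/2)(16.4286)(49.2857) = 404.8469 and PS = (1/2)(16.4286)(65.7143) = 539.7959, so total surplus = 944.6429.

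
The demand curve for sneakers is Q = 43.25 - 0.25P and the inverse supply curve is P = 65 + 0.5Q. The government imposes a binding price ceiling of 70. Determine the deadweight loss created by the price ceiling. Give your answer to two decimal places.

441.00

Rewriting demand in inverse form: P = 173 - 4Q.
Without the control, 173 - 4Q = 65 + 0.5Q so Q* = 24 and P* = 77.
At the ceiling price 70, quantity supplied is (70 - 65)/0.5 = 10; supply is the short side, so Q = 10 trades at P = 70.
At Q = 10 the demand price is 133 and the supply price is 70. Deadweight loss is the triangle between the curves from 10 to 24: (1/2)(133 - 70)(24 - 10) = 441.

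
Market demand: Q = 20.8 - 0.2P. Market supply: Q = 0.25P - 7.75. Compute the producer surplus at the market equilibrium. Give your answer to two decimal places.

Rewriting demand in inverse form: P = 104 - 5Q.
Rewriting supply in inverse form: P = 31 + 4Q.
Set 104 - 5Q = 31 + 4Q, which gives 73 = 9Q, so Q* = 8.1111 and P* = 104 - 5(8.1111) = 63.4444.
Producer surplus is the triangle above supply below P*: (1/2)(8.1111)(63.4444 - 31) = (1/2)(8.1111)(32.4444) = 131.5802.

131.58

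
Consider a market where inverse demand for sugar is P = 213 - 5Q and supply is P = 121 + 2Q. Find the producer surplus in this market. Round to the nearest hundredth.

Equilibrium: 213 - 5Q = 121 + 2Q, so Q* = 13.1429 and P* = 147.2857.
Producer surplus is the triangle above supply below P*: (1/2)(13.1429)(147.2857 - 121) = (1/2)(13.1429)(26.2857) = 172.7347.

172.73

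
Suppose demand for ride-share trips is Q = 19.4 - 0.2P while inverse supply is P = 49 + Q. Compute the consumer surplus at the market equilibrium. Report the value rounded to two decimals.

Rewriting demand in inverse form: P = 97 - 5Q.
Set 97 - 5Q = 49 + Q, which gives 48 = 6Q, so Q* = 8 and P* = 97 - 5(8) = 57.
Consumer surplus is the triangle under demand above P*: (1/2)(8)(97 - 57) = (1/2)(8)(40) = 160.

160.00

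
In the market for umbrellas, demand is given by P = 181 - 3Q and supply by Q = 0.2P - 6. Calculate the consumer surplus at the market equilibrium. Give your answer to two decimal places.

Rewriting supply in inverse form: P = 30 + 5Q.
Set 181 - 3Q = 30 + 5Q, which gives 151 = 8Q, so Q* = 18.875 and P* = 181 - 3(18.875) = 124.375.
CS is the area between the demand curve and P* from 0 to Q*: (1/2)(18.875)(56.625) = 534.3984.

534.40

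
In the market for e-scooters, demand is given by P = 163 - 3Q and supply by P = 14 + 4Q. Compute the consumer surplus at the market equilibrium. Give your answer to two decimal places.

Equilibrium: 163 - 3Q = 14 + 4Q, so Q* = 21.2857 and P* = 99.1429.
The demand choke price is 163, so CS = (1/2)(Q*)(163 - P*) = (1/2)(21.2857)(63.8571) = 679.6224.

679.62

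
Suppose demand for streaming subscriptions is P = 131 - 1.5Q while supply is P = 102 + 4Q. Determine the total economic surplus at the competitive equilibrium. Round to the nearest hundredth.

Equilibrium: 131 - 1.5Q = 102 + 4Q, so Q* = 5.2727 and P* = 123.0909.
Total surplus is the full triangle between the curves from 0 to Q*: (1/2)(5.2727)(131 - 102) = 76.4545.

76.45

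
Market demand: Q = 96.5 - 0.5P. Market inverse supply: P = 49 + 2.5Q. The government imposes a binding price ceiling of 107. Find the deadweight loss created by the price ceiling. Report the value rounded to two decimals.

174.24

Rewriting demand in inverse form: P = 193 - 2Q.
Free-market equilibrium: 193 - 2Q = 49 + 2.5Q gives Q* = 32, P* = 129.
At the ceiling price 107, quantity supplied is (107 - 49)/2.5 = 23.2; supply is the short side, so Q = 23.2 trades at P = 107.
At Q = 23.2 the demand price is 146.6 and the supply price is 107. Deadweight loss is the triangle between the curves from 23.2 to 32: (1/2)(146.6 - 107)(32 - 23.2) = 174.24.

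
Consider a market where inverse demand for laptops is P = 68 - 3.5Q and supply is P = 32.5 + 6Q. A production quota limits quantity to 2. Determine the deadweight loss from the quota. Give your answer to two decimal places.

14.33

Unrestricted equilibrium: Q* = (68 - 32.5)/(3.5 + 6) = 3.7368.
At Q = 2 the demand price is 68 - 3.5(2) = 61 and the supply price is 32.5 + 6(2) = 44.5.
DWL = (1/2)(gap between curves at 2) x (Q* - 2) = (1/2)(16.5)(1.7368) = 14.3289.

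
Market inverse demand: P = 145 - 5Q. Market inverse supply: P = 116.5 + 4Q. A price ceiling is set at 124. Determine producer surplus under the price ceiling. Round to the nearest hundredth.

Free-market equilibrium: 145 - 5Q = 116.5 + 4Q gives Q* = 3.1667, P* = 129.1667.
At the ceiling price 124, quantity supplied is (124 - 116.5)/4 = 1.875; supply is the short side, so Q = 1.875 trades at P = 124.
PS is the triangle above supply below 124: (1/2)(1.875)(124 - 116.5) = 7.0312.

7.03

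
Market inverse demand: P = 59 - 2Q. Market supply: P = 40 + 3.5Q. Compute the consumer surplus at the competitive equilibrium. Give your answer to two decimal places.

Setting demand equal to supply, 19 = 5.5Q, so Q* = 3.4545 and P* = 52.0909.
Consumer surplus is the triangle under demand above P*: (1/2)(3.4545)(59 - 52.0909) = (1/2)(3.4545)(6.9091) = 11.9339.

11.93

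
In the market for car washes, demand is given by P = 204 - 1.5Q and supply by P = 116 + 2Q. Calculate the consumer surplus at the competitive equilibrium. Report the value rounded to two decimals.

474.12

Setting demand equal to supply, 88 = 3.5Q, so Q* = 25.1429 and P* = 166.2857.
Consumer surplus is the triangle under demand above P*: (1/2)(25.1429)(204 - 166.2857) = (1/2)(25.1429)(37.7143) = 474.1224.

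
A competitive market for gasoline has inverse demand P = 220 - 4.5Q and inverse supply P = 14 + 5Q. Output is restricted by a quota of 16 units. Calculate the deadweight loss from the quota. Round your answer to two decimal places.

Unrestricted equilibrium: Q* = (220 - 14)/(4.5 + 5) = 21.6842.
At Q = 16 the demand price is 220 - 4.5(16) = 148 and the supply price is 14 + 5(16) = 94.
DWL = (1/2)(gap between curves at 16) x (Q* - 16) = (1/2)(54)(5.6842) = 153.4737.

153.47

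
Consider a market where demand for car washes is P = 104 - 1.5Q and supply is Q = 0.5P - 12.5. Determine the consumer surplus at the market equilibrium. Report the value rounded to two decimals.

382.10

Rewriting supply in inverse form: P = 25 + 2Q.
Setting demand equal to supply, 79 = 3.5Q, so Q* = 22.5714 and P* = 70.1429.
CS is the area between the demand curve and P* from 0 to Q*: (1/2)(22.5714)(33.8571) = 382.102.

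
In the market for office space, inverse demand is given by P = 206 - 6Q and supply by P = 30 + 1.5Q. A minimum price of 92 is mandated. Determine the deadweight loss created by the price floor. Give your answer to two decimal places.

74.82

Without the control, 206 - 6Q = 30 + 1.5Q so Q* = 23.4667 and P* = 65.2.
At the floor price 92, quantity demanded is (206 - 92)/6 = 19; demand is the short side, so Q = 19 trades at P = 92.
The lost-trades triangle has base Q* - 19 = 4.4667 and height equal to the gap between the curves at Q = 19, which is 92 - 58.5 = 33.5. DWL = (1/2)(4.4667)(33.5) = 74.8167.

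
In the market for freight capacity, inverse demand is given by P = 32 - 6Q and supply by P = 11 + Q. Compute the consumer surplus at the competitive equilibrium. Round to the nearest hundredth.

27.00

Setting demand equal to supply, 21 = 7Q, so Q* = 3 and P* = 14.
CS is the area between the demand curve and P* from 0 to Q*: (1/2)(3)(18) = 27.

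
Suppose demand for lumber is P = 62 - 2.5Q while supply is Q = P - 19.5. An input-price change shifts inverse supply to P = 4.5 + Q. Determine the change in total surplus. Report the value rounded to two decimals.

214.29

Rewriting supply in inverse form: P = 19.5 + Q.
Initial equilibrium: Q_0 = 12.1429, P_0 = 31.6429; CS_0 = (1/2)(12.1429)(30.3571) = 184.3112, PS_0 = (1/2)(12.1429)(12.1429) = 73.7245.
New equilibrium: 62 - 2.5Q = 4.5 + Q gives Q_1 = 16.4286, P_1 = 20.9286; CS_1 = 337.3724, PS_1 = 134.949.
Change in total surplus = (337.3724 + 134.949) - (184.3112 + 73.7245) = 214.2857.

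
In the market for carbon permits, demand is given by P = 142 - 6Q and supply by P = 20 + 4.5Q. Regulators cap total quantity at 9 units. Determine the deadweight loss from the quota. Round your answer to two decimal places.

Unrestricted equilibrium: Q* = (142 - 20)/(6 + 4.5) = 11.619.
At Q = 9 the demand price is 142 - 6(9) = 88 and the supply price is 20 + 4.5(9) = 60.5.
DWL = (1/2)(gap between curves at 9) x (Q* - 9) = (1/2)(27.5)(2.619) = 36.0119.

36.01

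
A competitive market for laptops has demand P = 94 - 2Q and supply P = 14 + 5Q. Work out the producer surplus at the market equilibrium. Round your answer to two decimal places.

326.53

Equilibrium: 94 - 2Q = 14 + 5Q, so Q* = 11.4286 and P* = 71.1429.
PS is the area between P* and the supply curve from 0 to Q*: (1/2)(11.4286)(57.1429) = 326.5306.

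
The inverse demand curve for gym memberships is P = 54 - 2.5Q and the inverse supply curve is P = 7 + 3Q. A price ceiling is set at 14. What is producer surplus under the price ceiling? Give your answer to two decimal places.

Free-market equilibrium: 54 - 2.5Q = 7 + 3Q gives Q* = 8.5455, P* = 32.6364.
At P = 14, sellers supply (14 - 7)/3 = 2.3333 while buyers want more, so the quantity traded is 2.3333 at price 14.
PS is the triangle above supply below 14: (1/2)(2.3333)(14 - 7) = 8.1667.

8.17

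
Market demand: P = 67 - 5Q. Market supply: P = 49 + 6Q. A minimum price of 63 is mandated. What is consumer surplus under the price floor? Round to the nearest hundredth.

Free-market equilibrium: 67 - 5Q = 49 + 6Q gives Q* = 1.6364, P* = 58.8182.
At the floor price 63, quantity demanded is (67 - 63)/5 = 0.8; demand is the short side, so Q = 0.8 trades at P = 63.
CS is the triangle under demand above 63: (1/2)(0.8)(67 - 63) = 1.6.

1.60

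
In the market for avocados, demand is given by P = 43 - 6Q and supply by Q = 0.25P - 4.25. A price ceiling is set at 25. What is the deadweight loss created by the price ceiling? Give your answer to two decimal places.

Rewriting supply in inverse form: P = 17 + 4Q.
Free-market equilibrium: 43 - 6Q = 17 + 4Q gives Q* = 2.6, P* = 27.4.
At the ceiling price 25, quantity supplied is (25 - 17)/4 = 2; supply is the short side, so Q = 2 trades at P = 25.
The lost-trades triangle has base Q* - 2 = 0.6 and height equal to the gap between the curves at Q = 2, which is 31 - 25 = 6. DWL = (1/2)(0.6)(6) = 1.8.

1.80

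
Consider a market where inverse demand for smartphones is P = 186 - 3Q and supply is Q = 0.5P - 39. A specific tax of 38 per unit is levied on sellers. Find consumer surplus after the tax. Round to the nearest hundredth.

294.00

Rewriting supply in inverse form: P = 78 + 2Q.
Without the tax, 186 - 3Q = 78 + 2Q so Q* = 21.6 and P* = 121.2.
A tax on sellers shifts supply up by 38: 186 - 3Q = 78 + 2Q + 38, so Q_t = 14. Buyers pay P_b = 144; sellers receive P_s = P_b - 38 = 106.
Consumer surplus is the triangle under demand above P_b: (1/2)(14)(186 - 144) = 294.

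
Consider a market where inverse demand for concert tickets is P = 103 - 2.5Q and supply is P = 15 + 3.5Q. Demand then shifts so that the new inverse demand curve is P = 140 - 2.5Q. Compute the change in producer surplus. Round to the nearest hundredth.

Initial equilibrium: Q_0 = 14.6667, P_0 = 66.3333; CS_0 = (1/2)(14.6667)(36.6667) = 268.8889, PS_0 = (1/2)(14.6667)(51.3333) = 376.4444.
New equilibrium: 140 - 2.5Q = 15 + 3.5Q gives Q_1 = 20.8333, P_1 = 87.9167; CS_1 = 542.5347, PS_1 = 759.5486.
Change in producer surplus = 759.5486 - 376.4444 = 383.1042.

383.10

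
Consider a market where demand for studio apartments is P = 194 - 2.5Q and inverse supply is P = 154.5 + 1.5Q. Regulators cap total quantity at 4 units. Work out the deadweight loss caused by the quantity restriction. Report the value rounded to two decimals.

69.03

Without the quota, 194 - 2.5Q = 154.5 + 1.5Q gives Q* = 9.875.
At Q = 4 the demand price is 194 - 2.5(4) = 184 and the supply price is 154.5 + 1.5(4) = 160.5.
DWL = (1/2)(gap between curves at 4) x (Q* - 4) = (1/2)(23.5)(5.875) = 69.0312.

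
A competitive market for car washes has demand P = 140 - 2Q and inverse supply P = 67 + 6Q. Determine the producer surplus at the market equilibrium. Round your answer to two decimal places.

Equilibrium: 140 - 2Q = 67 + 6Q, so Q* = 9.125 and P* = 121.75.
Producer surplus is the triangle above supply below P*: (1/2)(9.125)(121.75 - 67) = (1/2)(9.125)(54.75) = 249.7969.

249.80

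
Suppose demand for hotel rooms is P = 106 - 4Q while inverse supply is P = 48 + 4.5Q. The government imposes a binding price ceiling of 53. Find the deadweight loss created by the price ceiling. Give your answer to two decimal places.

138.68

Free-market equilibrium: 106 - 4Q = 48 + 4.5Q gives Q* = 6.8235, P* = 78.7059.
At P = 53, sellers supply (53 - 48)/4.5 = 1.1111 while buyers want more, so the quantity traded is 1.1111 at price 53.
At Q = 1.1111 the demand price is 101.5556 and the supply price is 53. Deadweight loss is the triangle between the curves from 1.1111 to 6.8235: (1/2)(101.5556 - 53)(6.8235 - 1.1111) = 138.6848.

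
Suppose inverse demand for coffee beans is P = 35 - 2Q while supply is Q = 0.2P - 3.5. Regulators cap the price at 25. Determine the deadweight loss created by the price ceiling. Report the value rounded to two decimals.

Rewriting supply in inverse form: P = 17.5 + 5Q.
Without the control, 35 - 2Q = 17.5 + 5Q so Q* = 2.5 and P* = 30.
At P = 25, sellers supply (25 - 17.5)/5 = 1.5 while buyers want more, so the quantity traded is 1.5 at price 25.
At Q = 1.5 the demand price is 32 and the supply price is 25. Deadweight loss is the triangle between the curves from 1.5 to 2.5: (1/2)(32 - 25)(2.5 - 1.5) = 3.5.

3.50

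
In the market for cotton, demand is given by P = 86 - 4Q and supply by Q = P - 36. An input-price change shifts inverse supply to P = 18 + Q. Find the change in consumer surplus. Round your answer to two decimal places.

169.92

Rewriting supply in inverse form: P = 36 + Q.
Initial equilibrium: Q_0 = 10, P_0 = 46; CS_0 = (1/2)(10)(40) = 200, PS_0 = (1/2)(10)(10) = 50.
New equilibrium: 86 - 4Q = 18 + Q gives Q_1 = 13.6, P_1 = 31.6; CS_1 = 369.92, PS_1 = 92.48.
Change in consumer surplus = 369.92 - 200 = 169.92.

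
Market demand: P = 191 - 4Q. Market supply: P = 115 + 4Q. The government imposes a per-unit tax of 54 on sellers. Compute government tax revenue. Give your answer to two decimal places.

Pre-tax equilibrium: 191 - 4Q = 115 + 4Q gives Q* = 9.5, P* = 153.
A tax on sellers shifts supply up by 54: 191 - 4Q = 115 + 4Q + 54, so Q_t = 2.75. Buyers pay P_b = 180; sellers receive P_s = P_b - 54 = 126.
Revenue is the tax times quantity traded: 54 x 2.75 = 148.5.

148.50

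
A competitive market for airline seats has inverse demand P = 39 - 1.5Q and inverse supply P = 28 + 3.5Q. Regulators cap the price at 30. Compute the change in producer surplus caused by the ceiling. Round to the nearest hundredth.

Without the control, 39 - 1.5Q = 28 + 3.5Q so Q* = 2.2 and P* = 35.7.
At the ceiling price 30, quantity supplied is (30 - 28)/3.5 = 0.5714; supply is the short side, so Q = 0.5714 trades at P = 30.
PS goes from (1/2)(2.2)(7.7) = 8.47 to 0.5714 (computed as (30 - 28)(0.5714) - (1/2)(3.5)(0.5714)^2), a change of -7.8986.

-7.90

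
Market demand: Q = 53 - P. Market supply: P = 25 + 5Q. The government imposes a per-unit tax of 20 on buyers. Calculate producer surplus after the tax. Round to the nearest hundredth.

Rewriting demand in inverse form: P = 53 - Q.
Pre-tax equilibrium: 53 - Q = 25 + 5Q gives Q* = 4.6667, P* = 48.3333.
A tax on buyers shifts demand down by 20: (53 - 20) - Q = 25 + 5Q, so Q_t = 1.3333. Buyers pay P_b = 51.6667; sellers receive P_s = P_b - 20 = 31.6667.
Producer surplus is the triangle above supply below P_s: (1/2)(1.3333)(31.6667 - 25) = 4.4444.

4.44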